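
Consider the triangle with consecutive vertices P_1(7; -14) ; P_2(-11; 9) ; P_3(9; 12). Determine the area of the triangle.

P_1→P_2: (7)(9) − (-11)(-14) = -91
P_2→P_3: (-11)(12) − (9)(9) = -213
P_3→P_1: (9)(-14) − (7)(12) = -210
Σ = -514
Area = |Σ|/2 = 257.

257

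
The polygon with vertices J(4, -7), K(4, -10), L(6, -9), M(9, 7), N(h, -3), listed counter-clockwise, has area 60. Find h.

The doubled signed area Σ (x_i y_{i+1} − x_{i+1} y_i) is linear in h.
With h=0 it equals 120; the coefficient of h is -14 (from the two edges through N).
So -14·h + 120 = 2·60 = 120 ⇒ h = 0.

0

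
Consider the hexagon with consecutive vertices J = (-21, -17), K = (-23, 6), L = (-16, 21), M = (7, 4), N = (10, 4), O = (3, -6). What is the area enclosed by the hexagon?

688

Σ = (-517) + (-387) + (-211) + (-12) + (-72) + (-177) = -1376
Area = |Σ|/2 = 688.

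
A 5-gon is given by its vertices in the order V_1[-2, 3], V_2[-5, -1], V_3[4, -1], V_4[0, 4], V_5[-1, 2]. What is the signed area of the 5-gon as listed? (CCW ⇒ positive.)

23.5

Cross-terms: 17, 9, 16, 4, 1  ⇒  Σ = 47
Signed area = Σ/2 = 23.5 (positive ⇒ counter-clockwise traversal).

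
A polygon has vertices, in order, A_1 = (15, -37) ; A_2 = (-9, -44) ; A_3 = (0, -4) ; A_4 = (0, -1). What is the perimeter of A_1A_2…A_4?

108

|A_1A_2| = √((-24)² + (-7)²) = √625 = 25
|A_2A_3| = √((9)² + (40)²) = √1681 = 41
|A_3A_4| = √((0)² + (3)²) = √9 = 3
|A_4A_1| = √((15)² + (-36)²) = √1521 = 39
Perimeter = 25 + 41 + 3 + 39 = 108.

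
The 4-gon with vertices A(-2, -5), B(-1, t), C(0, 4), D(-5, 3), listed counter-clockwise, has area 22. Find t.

The doubled signed area Σ (x_i y_{i+1} − x_{i+1} y_i) is linear in t.
With t=0 it equals 42; the coefficient of t is -2 (from the two edges through B).
So -2·t + 42 = 2·22 = 44 ⇒ t = -1.

-1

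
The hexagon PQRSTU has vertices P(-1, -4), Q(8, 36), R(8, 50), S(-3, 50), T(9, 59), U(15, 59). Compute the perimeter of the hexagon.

|PQ| = √((9)² + (40)²) = √1681 = 41
|QR| = √((0)² + (14)²) = √196 = 14
|RS| = √((-11)² + (0)²) = √121 = 11
|ST| = √((12)² + (9)²) = √225 = 15
|TU| = √((6)² + (0)²) = √36 = 6
|UP| = √((-16)² + (-63)²) = √4225 = 65
Perimeter = 41 + 14 + 11 + 15 + 6 + 65 = 152.

152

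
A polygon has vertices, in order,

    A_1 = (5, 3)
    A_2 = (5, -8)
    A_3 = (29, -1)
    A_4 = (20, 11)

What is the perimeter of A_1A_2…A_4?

68

|A_1A_2| = √((0)² + (-11)²) = √121 = 11
|A_2A_3| = √((24)² + (7)²) = √625 = 25
|A_3A_4| = √((-9)² + (12)²) = √225 = 15
|A_4A_1| = √((-15)² + (-8)²) = √289 = 17
Perimeter = 11 + 25 + 15 + 17 = 68.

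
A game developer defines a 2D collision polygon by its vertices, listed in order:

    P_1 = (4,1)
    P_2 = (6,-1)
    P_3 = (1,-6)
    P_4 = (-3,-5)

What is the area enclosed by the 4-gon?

Apply the shoelace (surveyor's) formula: 2A = Σ (x_i·y_{i+1} − x_{i+1}·y_i), indices taken mod 4.
Cross-terms: -10, -35, -23, 17  ⇒  Σ = -51
Area = |Σ|/2 = 25.5.

25.5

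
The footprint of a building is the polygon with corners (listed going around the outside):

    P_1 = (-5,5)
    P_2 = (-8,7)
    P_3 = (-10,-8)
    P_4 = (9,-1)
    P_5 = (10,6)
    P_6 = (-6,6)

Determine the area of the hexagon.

Apply the shoelace (surveyor's) formula: 2A = Σ (x_i·y_{i+1} − x_{i+1}·y_i), indices taken mod 6.
P_1→P_2: (-5)(7) − (-8)(5) = 5
P_2→P_3: (-8)(-8) − (-10)(7) = 134
P_3→P_4: (-10)(-1) − (9)(-8) = 82
P_4→P_5: (9)(6) − (10)(-1) = 64
P_5→P_6: (10)(6) − (-6)(6) = 96
P_6→P_1: (-6)(5) − (-5)(6) = 0
Σ = 381
Area = |Σ|/2 = 190.5.

190.5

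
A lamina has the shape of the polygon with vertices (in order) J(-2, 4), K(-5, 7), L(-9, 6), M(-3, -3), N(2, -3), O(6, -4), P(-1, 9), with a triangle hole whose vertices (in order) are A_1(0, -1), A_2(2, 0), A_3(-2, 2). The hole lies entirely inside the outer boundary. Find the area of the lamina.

82.5

Outer boundary:
Apply the shoelace (surveyor's) formula: 2A = Σ (x_i·y_{i+1} − x_{i+1}·y_i), indices taken mod 7.
Cross-terms: 6, 33, 45, 15, 10, 50, 14  ⇒  Σ = 173
Area = |Σ|/2 = 86.5.
Hole:
Apply Gauss's area formula: 2A = Σ (x_i·y_{i+1} − x_{i+1}·y_i), indices taken mod 3.
Σ = (2) + (4) + (2) = 8
Area = |Σ|/2 = 4.
Net area = 86.5 − 4 = 82.5.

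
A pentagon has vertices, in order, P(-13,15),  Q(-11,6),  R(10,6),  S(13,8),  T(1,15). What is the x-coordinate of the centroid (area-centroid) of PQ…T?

Apply Gauss's area formula. First the cross-terms c_i = x_i·y_{i+1} − x_{i+1}·y_i:
  87, -126, 2, 187, 210  ⇒  2A = 360, A = 180.
Then Σ (x_i + x_{i+1})·c_i = -1818, so x̄ = -1818 / (6·180) = -101/60.

-101/60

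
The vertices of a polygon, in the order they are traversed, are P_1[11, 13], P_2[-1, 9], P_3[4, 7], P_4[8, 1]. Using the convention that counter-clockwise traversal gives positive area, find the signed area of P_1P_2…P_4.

Cross-terms: 112, -43, -52, 93  ⇒  Σ = 110
Signed area = Σ/2 = 55 (positive ⇒ counter-clockwise traversal).

55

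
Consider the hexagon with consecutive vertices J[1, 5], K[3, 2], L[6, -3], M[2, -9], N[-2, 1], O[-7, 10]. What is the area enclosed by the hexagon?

78

Apply the shoelace (surveyor's) formula: 2A = Σ (x_i·y_{i+1} − x_{i+1}·y_i), indices taken mod 6.
J→K: (1)(2) − (3)(5) = -13
K→L: (3)(-3) − (6)(2) = -21
L→M: (6)(-9) − (2)(-3) = -48
M→N: (2)(1) − (-2)(-9) = -16
N→O: (-2)(10) − (-7)(1) = -13
O→J: (-7)(5) − (1)(10) = -45
Σ = -156
Area = |Σ|/2 = 78.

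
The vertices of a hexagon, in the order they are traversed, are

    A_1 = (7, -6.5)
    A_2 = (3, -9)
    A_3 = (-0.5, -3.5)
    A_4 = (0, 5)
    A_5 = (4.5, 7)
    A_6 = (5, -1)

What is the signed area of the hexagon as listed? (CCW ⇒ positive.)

Apply the shoelace formula: 2A = Σ (x_i·y_{i+1} − x_{i+1}·y_i), indices taken mod 6.
Σ = (-43.5) + (-15) + (-2.5) + (-22.5) + (-39.5) + (-25.5) = -148.5
Signed area = Σ/2 = -74.25 (negative ⇒ clockwise traversal).

-74.25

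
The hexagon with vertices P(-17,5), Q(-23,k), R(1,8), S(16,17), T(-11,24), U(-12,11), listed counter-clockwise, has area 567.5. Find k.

The doubled signed area Σ (x_i y_{i+1} − x_{i+1} y_i) is linear in k.
With k=0 it equals 685; the coefficient of k is -18 (from the two edges through Q).
So -18·k + 685 = 2·567.5 = 1135 ⇒ k = -25.

-25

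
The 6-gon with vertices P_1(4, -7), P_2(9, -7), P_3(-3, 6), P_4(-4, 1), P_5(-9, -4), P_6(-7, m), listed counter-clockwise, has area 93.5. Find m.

-4

Write out the shoelace sum; only the two edges meeting at P_6 involve m:
2·Area = [((-9)·m − (-7)·(-4)) + ((-7)·(-7) − 4·m)] + 114
       = -13·m + 135 = 187
⇒ m = -4.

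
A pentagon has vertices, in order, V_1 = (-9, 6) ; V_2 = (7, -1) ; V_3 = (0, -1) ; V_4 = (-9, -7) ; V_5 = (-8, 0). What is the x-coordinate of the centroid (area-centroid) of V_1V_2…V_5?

-622/153

Apply the surveyor's formula. First the cross-terms c_i = x_i·y_{i+1} − x_{i+1}·y_i:
  -33, -7, -9, -56, -48  ⇒  2A = -153, A = -76.5.
Then Σ (x_i + x_{i+1})·c_i = 1866, so x̄ = 1866 / (6·(-76.5)) = -622/153.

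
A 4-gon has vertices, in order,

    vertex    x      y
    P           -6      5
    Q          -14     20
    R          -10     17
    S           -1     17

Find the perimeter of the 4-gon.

|PQ| = √((-8)² + (15)²) = √289 = 17
|QR| = √((4)² + (-3)²) = √25 = 5
|RS| = √((9)² + (0)²) = √81 = 9
|SP| = √((-5)² + (-12)²) = √169 = 13
Perimeter = 17 + 5 + 9 + 13 = 44.

44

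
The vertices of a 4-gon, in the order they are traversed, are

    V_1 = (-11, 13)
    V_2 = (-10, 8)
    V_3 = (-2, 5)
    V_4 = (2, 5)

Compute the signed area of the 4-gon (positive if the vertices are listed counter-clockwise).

34.5

Apply the surveyor's formula: 2A = Σ (x_i·y_{i+1} − x_{i+1}·y_i), indices taken mod 4.
Σ = (42) + (-34) + (-20) + (81) = 69
Signed area = Σ/2 = 34.5 (positive ⇒ counter-clockwise traversal).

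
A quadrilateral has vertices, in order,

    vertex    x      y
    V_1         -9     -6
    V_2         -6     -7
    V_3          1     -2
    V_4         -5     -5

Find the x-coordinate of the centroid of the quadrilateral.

-115/24

Apply Gauss's area formula. First the cross-terms c_i = x_i·y_{i+1} − x_{i+1}·y_i:
  27, 19, -15, -15  ⇒  2A = 16, A = 8.
Then Σ (x_i + x_{i+1})·c_i = -230, so x̄ = -230 / (6·8) = -115/24.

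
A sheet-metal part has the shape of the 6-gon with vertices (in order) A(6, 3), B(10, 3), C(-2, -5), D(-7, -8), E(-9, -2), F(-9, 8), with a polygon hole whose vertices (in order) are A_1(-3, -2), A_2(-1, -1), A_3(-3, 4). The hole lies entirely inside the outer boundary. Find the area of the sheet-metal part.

Outer boundary:
Apply Gauss's area formula: 2A = Σ (x_i·y_{i+1} − x_{i+1}·y_i), indices taken mod 6.
Σ = (-12) + (-44) + (-19) + (-58) + (-90) + (-75) = -298
Area = |Σ|/2 = 149.
Hole:
Apply the surveyor's formula: 2A = Σ (x_i·y_{i+1} − x_{i+1}·y_i), indices taken mod 3.
Σ = (1) + (-7) + (18) = 12
Area = |Σ|/2 = 6.
Net area = 149 − 6 = 143.

143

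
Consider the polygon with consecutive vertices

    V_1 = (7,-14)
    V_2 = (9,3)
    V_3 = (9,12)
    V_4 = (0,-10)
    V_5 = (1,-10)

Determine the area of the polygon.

102

Apply the shoelace (surveyor's) formula: 2A = Σ (x_i·y_{i+1} − x_{i+1}·y_i), indices taken mod 5.
Cross-terms: 147, 81, -90, 10, 56  ⇒  Σ = 204
Area = |Σ|/2 = 102.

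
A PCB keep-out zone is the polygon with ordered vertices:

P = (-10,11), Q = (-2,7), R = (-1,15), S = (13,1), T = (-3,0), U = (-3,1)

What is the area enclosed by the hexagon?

145

Apply Gauss's area formula: 2A = Σ (x_i·y_{i+1} − x_{i+1}·y_i), indices taken mod 6.
Σ = (-48) + (-23) + (-196) + (3) + (-3) + (-23) = -290
Area = |Σ|/2 = 145.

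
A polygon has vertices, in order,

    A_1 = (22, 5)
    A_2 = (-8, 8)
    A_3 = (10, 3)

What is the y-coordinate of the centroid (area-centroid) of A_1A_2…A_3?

Apply the surveyor's formula. First the cross-terms c_i = x_i·y_{i+1} − x_{i+1}·y_i:
  216, -104, -16  ⇒  2A = 96, A = 48.
Then Σ (y_i + y_{i+1})·c_i = 1536, so ȳ = 1536 / (6·48) = 16/3.

16/3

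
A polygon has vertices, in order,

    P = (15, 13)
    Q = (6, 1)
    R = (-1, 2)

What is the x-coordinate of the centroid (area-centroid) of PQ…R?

Apply Gauss's area formula. First the cross-terms c_i = x_i·y_{i+1} − x_{i+1}·y_i:
  -63, 13, -43  ⇒  2A = -93, A = -46.5.
Then Σ (x_i + x_{i+1})·c_i = -1860, so x̄ = -1860 / (6·(-46.5)) = 20/3.

20/3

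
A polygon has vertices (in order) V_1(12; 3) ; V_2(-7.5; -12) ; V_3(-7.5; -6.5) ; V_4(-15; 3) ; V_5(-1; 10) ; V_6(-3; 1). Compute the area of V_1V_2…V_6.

210.875

Apply the shoelace formula: 2A = Σ (x_i·y_{i+1} − x_{i+1}·y_i), indices taken mod 6.
V_1→V_2: (12)(-12) − (-7.5)(3) = -121.5
V_2→V_3: (-7.5)(-6.5) − (-7.5)(-12) = -41.25
V_3→V_4: (-7.5)(3) − (-15)(-6.5) = -120
V_4→V_5: (-15)(10) − (-1)(3) = -147
V_5→V_6: (-1)(1) − (-3)(10) = 29
V_6→V_1: (-3)(3) − (12)(1) = -21
Σ = -421.75
Area = |Σ|/2 = 210.875.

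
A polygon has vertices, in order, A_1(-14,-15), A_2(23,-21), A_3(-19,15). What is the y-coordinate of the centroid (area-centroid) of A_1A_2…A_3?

-7

Apply the shoelace formula. First the cross-terms c_i = x_i·y_{i+1} − x_{i+1}·y_i:
  639, -54, 495  ⇒  2A = 1080, A = 540.
Then Σ (y_i + y_{i+1})·c_i = -22680, so ȳ = -22680 / (6·540) = -7.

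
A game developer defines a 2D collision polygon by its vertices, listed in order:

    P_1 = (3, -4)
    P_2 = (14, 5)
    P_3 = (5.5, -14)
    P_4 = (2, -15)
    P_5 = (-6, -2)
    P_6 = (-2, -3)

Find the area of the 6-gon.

135

Σ = (71) + (-223.5) + (-54.5) + (-94) + (14) + (17) = -270
Area = |Σ|/2 = 135.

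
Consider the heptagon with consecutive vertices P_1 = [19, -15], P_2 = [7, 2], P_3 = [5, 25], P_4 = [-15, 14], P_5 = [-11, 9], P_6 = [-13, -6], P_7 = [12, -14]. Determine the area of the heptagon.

Apply the shoelace (surveyor's) formula: 2A = Σ (x_i·y_{i+1} − x_{i+1}·y_i), indices taken mod 7.
Σ = (143) + (165) + (445) + (19) + (183) + (254) + (86) = 1295
Area = |Σ|/2 = 647.5.

647.5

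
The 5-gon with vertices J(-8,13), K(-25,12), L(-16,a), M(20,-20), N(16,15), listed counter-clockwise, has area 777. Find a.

Write out the shoelace sum; only the two edges meeting at L involve a:
2·Area = [((-25)·a − (-16)·12) + ((-16)·(-20) − 20·a)] + 1177
       = -45·a + 1689 = 1554
⇒ a = 3.

3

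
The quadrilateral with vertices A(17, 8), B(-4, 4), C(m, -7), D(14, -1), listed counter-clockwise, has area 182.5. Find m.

The doubled signed area Σ (x_i y_{i+1} − x_{i+1} y_i) is linear in m.
With m=0 it equals 355; the coefficient of m is -5 (from the two edges through C).
So -5·m + 355 = 2·182.5 = 365 ⇒ m = -2.

-2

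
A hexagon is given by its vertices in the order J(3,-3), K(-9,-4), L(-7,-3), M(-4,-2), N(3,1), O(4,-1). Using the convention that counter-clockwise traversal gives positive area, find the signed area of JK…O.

Apply the shoelace (surveyor's) formula: 2A = Σ (x_i·y_{i+1} − x_{i+1}·y_i), indices taken mod 6.
Cross-terms: -39, -1, 2, 2, -7, -9  ⇒  Σ = -52
Signed area = Σ/2 = -26 (negative ⇒ clockwise traversal).

-26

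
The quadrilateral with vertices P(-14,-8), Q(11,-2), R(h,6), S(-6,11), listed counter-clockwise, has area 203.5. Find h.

Write out the shoelace sum; only the two edges meeting at R involve h:
2·Area = [(11·6 − h·(-2)) + (h·11 − (-6)·6)] + 318
       = 13·h + 420 = 407
⇒ h = -1.

-1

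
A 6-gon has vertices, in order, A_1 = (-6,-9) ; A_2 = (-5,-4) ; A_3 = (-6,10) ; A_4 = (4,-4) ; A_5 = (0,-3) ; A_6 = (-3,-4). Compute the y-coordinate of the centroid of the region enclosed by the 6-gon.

Apply the shoelace formula. First the cross-terms c_i = x_i·y_{i+1} − x_{i+1}·y_i:
  -21, -74, -16, -12, -9, 3  ⇒  2A = -129, A = -64.5.
Then Σ (y_i + y_{i+1})·c_i = -159, so ȳ = -159 / (6·(-64.5)) = 53/129.

53/129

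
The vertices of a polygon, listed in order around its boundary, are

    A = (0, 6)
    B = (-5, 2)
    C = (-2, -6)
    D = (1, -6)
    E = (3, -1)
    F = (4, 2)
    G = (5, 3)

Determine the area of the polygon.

Apply the surveyor's formula: 2A = Σ (x_i·y_{i+1} − x_{i+1}·y_i), indices taken mod 7.
Σ = (30) + (34) + (18) + (17) + (10) + (2) + (30) = 141
Area = |Σ|/2 = 70.5.

70.5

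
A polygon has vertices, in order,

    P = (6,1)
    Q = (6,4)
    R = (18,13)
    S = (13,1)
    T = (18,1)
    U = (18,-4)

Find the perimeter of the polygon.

|PQ| = √((0)² + (3)²) = √9 = 3
|QR| = √((12)² + (9)²) = √225 = 15
|RS| = √((-5)² + (-12)²) = √169 = 13
|ST| = √((5)² + (0)²) = √25 = 5
|TU| = √((0)² + (-5)²) = √25 = 5
|UP| = √((-12)² + (5)²) = √169 = 13
Perimeter = 3 + 15 + 13 + 5 + 5 + 13 = 54.

54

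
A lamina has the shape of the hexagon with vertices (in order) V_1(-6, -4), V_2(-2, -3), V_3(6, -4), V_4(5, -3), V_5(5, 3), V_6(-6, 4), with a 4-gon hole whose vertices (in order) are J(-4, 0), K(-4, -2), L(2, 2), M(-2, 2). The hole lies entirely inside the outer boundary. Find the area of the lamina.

67

Outer boundary:
Apply Gauss's area formula: 2A = Σ (x_i·y_{i+1} − x_{i+1}·y_i), indices taken mod 6.
V_1→V_2: (-6)(-3) − (-2)(-4) = 10
V_2→V_3: (-2)(-4) − (6)(-3) = 26
V_3→V_4: (6)(-3) − (5)(-4) = 2
V_4→V_5: (5)(3) − (5)(-3) = 30
V_5→V_6: (5)(4) − (-6)(3) = 38
V_6→V_1: (-6)(-4) − (-6)(4) = 48
Σ = 154
Area = |Σ|/2 = 77.
Hole:
Apply the surveyor's formula: 2A = Σ (x_i·y_{i+1} − x_{i+1}·y_i), indices taken mod 4.
Σ = (8) + (-4) + (8) + (8) = 20
Area = |Σ|/2 = 10.
Net area = 77 − 10 = 67.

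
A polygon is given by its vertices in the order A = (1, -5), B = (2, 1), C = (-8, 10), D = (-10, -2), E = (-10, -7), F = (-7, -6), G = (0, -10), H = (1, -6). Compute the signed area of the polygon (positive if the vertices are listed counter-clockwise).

148.5

Apply the shoelace (surveyor's) formula: 2A = Σ (x_i·y_{i+1} − x_{i+1}·y_i), indices taken mod 8.
A→B: (1)(1) − (2)(-5) = 11
B→C: (2)(10) − (-8)(1) = 28
C→D: (-8)(-2) − (-10)(10) = 116
D→E: (-10)(-7) − (-10)(-2) = 50
E→F: (-10)(-6) − (-7)(-7) = 11
F→G: (-7)(-10) − (0)(-6) = 70
G→H: (0)(-6) − (1)(-10) = 10
H→A: (1)(-5) − (1)(-6) = 1
Σ = 297
Signed area = Σ/2 = 148.5 (positive ⇒ counter-clockwise traversal).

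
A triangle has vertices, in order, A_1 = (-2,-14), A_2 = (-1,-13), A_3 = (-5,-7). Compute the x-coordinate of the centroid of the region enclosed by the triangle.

-8/3

Apply the shoelace formula. First the cross-terms c_i = x_i·y_{i+1} − x_{i+1}·y_i:
  12, -58, 56  ⇒  2A = 10, A = 5.
Then Σ (x_i + x_{i+1})·c_i = -80, so x̄ = -80 / (6·5) = -8/3.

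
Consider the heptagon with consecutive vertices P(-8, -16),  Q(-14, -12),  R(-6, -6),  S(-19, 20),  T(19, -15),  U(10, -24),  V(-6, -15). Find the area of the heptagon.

Apply the surveyor's formula: 2A = Σ (x_i·y_{i+1} − x_{i+1}·y_i), indices taken mod 7.
Σ = (-128) + (12) + (-234) + (-95) + (-306) + (-294) + (-24) = -1069
Area = |Σ|/2 = 534.5.

534.5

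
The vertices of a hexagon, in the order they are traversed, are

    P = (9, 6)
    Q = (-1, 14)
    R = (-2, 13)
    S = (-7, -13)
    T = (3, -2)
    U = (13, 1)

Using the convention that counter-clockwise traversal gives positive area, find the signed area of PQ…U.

Apply the shoelace (surveyor's) formula: 2A = Σ (x_i·y_{i+1} − x_{i+1}·y_i), indices taken mod 6.
P→Q: (9)(14) − (-1)(6) = 132
Q→R: (-1)(13) − (-2)(14) = 15
R→S: (-2)(-13) − (-7)(13) = 117
S→T: (-7)(-2) − (3)(-13) = 53
T→U: (3)(1) − (13)(-2) = 29
U→P: (13)(6) − (9)(1) = 69
Σ = 415
Signed area = Σ/2 = 207.5 (positive ⇒ counter-clockwise traversal).

207.5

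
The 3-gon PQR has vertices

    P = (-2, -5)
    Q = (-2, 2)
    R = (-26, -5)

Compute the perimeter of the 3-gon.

|PQ| = √((0)² + (7)²) = √49 = 7
|QR| = √((-24)² + (-7)²) = √625 = 25
|RP| = √((24)² + (0)²) = √576 = 24
Perimeter = 7 + 25 + 24 = 56.

56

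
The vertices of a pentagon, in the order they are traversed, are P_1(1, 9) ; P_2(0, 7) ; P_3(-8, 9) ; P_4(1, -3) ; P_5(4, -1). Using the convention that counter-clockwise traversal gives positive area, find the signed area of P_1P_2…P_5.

Σ = (7) + (56) + (15) + (11) + (37) = 126
Signed area = Σ/2 = 63 (positive ⇒ counter-clockwise traversal).

63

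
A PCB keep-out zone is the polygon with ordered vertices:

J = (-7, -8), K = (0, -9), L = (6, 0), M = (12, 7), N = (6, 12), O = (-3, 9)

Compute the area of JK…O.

Cross-terms: 63, 54, 42, 102, 90, 87  ⇒  Σ = 438
Area = |Σ|/2 = 219.

219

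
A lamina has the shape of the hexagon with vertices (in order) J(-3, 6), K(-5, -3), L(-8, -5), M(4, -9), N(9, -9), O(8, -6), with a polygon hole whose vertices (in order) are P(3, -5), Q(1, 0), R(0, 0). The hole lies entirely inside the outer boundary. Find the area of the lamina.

110

Outer boundary:
J→K: (-3)(-3) − (-5)(6) = 39
K→L: (-5)(-5) − (-8)(-3) = 1
L→M: (-8)(-9) − (4)(-5) = 92
M→N: (4)(-9) − (9)(-9) = 45
N→O: (9)(-6) − (8)(-9) = 18
O→J: (8)(6) − (-3)(-6) = 30
Σ = 225
Area = |Σ|/2 = 112.5.
Hole:
Apply Gauss's area formula: 2A = Σ (x_i·y_{i+1} − x_{i+1}·y_i), indices taken mod 3.
Cross-terms: 5, 0, 0  ⇒  Σ = 5
Area = |Σ|/2 = 2.5.
Net area = 112.5 − 2.5 = 110.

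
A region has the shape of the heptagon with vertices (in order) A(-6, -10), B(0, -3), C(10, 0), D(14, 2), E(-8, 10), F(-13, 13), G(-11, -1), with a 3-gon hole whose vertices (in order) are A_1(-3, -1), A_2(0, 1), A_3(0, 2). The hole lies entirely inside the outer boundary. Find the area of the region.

253.5

Outer boundary:
Apply the shoelace formula: 2A = Σ (x_i·y_{i+1} − x_{i+1}·y_i), indices taken mod 7.
Σ = (18) + (30) + (20) + (156) + (26) + (156) + (104) = 510
Area = |Σ|/2 = 255.
Hole:
Apply the shoelace formula: 2A = Σ (x_i·y_{i+1} − x_{i+1}·y_i), indices taken mod 3.
Σ = (-3) + (0) + (6) = 3
Area = |Σ|/2 = 1.5.
Net area = 255 − 1.5 = 253.5.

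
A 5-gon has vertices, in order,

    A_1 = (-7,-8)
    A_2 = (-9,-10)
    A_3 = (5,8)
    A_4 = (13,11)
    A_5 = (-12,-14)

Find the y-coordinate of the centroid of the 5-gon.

Apply Gauss's area formula. First the cross-terms c_i = x_i·y_{i+1} − x_{i+1}·y_i:
  -2, -22, -49, -50, -2  ⇒  2A = -125, A = -62.5.
Then Σ (y_i + y_{i+1})·c_i = -657, so ȳ = -657 / (6·(-62.5)) = 1.752.

1.752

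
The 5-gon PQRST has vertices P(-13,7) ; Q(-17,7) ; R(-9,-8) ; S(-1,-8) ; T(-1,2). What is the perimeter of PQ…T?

52

|PQ| = √((-4)² + (0)²) = √16 = 4
|QR| = √((8)² + (-15)²) = √289 = 17
|RS| = √((8)² + (0)²) = √64 = 8
|ST| = √((0)² + (10)²) = √100 = 10
|TP| = √((-12)² + (5)²) = √169 = 13
Perimeter = 4 + 17 + 8 + 10 + 13 = 52.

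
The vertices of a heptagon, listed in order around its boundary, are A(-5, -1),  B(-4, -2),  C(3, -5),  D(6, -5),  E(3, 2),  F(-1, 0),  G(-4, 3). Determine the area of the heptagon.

46

Apply the shoelace formula: 2A = Σ (x_i·y_{i+1} − x_{i+1}·y_i), indices taken mod 7.
A→B: (-5)(-2) − (-4)(-1) = 6
B→C: (-4)(-5) − (3)(-2) = 26
C→D: (3)(-5) − (6)(-5) = 15
D→E: (6)(2) − (3)(-5) = 27
E→F: (3)(0) − (-1)(2) = 2
F→G: (-1)(3) − (-4)(0) = -3
G→A: (-4)(-1) − (-5)(3) = 19
Σ = 92
Area = |Σ|/2 = 46.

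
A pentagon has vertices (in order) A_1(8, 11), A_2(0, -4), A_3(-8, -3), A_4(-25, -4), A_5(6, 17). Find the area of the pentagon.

Cross-terms: -32, -32, -43, -401, -70  ⇒  Σ = -578
Area = |Σ|/2 = 289.

289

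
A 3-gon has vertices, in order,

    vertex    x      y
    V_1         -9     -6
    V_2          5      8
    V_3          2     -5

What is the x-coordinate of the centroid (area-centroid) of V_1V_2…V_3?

-2/3

Apply the shoelace (surveyor's) formula. First the cross-terms c_i = x_i·y_{i+1} − x_{i+1}·y_i:
  -42, -41, -57  ⇒  2A = -140, A = -70.
Then Σ (x_i + x_{i+1})·c_i = 280, so x̄ = 280 / (6·(-70)) = -2/3.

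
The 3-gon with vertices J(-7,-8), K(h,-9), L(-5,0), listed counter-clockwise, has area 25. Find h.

-1

Write out the shoelace sum; only the two edges meeting at K involve h:
2·Area = [((-7)·(-9) − h·(-8)) + (h·0 − (-5)·(-9))] + 40
       = 8·h + 58 = 50
⇒ h = -1.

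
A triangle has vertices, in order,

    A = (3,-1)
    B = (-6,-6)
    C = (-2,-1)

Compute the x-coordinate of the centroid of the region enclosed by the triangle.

-5/3

Apply the surveyor's formula. First the cross-terms c_i = x_i·y_{i+1} − x_{i+1}·y_i:
  -24, -6, 5  ⇒  2A = -25, A = -12.5.
Then Σ (x_i + x_{i+1})·c_i = 125, so x̄ = 125 / (6·(-12.5)) = -5/3.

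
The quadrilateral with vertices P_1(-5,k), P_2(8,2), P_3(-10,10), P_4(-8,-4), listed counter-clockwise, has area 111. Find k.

-2

The doubled signed area Σ (x_i y_{i+1} − x_{i+1} y_i) is linear in k.
With k=0 it equals 190; the coefficient of k is -16 (from the two edges through P_1).
So -16·k + 190 = 2·111 = 222 ⇒ k = -2.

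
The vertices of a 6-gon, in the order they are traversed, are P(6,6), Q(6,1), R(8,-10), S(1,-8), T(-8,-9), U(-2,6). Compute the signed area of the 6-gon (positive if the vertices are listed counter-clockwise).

-169.5

Cross-terms: -30, -68, -54, -73, -66, -48  ⇒  Σ = -339
Signed area = Σ/2 = -169.5 (negative ⇒ clockwise traversal).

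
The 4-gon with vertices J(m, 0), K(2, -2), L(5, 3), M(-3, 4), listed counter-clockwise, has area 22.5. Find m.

Write out the shoelace sum; only the two edges meeting at J involve m:
2·Area = [((-3)·0 − m·4) + (m·(-2) − 2·0)] + 45
       = -6·m + 45 = 45
⇒ m = 0.

0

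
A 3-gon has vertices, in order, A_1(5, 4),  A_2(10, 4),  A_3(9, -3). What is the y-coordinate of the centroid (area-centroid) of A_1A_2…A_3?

5/3

Apply Gauss's area formula. First the cross-terms c_i = x_i·y_{i+1} − x_{i+1}·y_i:
  -20, -66, 51  ⇒  2A = -35, A = -17.5.
Then Σ (y_i + y_{i+1})·c_i = -175, so ȳ = -175 / (6·(-17.5)) = 5/3.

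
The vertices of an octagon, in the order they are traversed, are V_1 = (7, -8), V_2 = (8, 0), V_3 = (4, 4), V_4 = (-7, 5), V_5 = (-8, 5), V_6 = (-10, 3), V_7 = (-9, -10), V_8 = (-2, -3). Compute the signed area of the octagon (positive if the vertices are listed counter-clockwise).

173

V_1→V_2: (7)(0) − (8)(-8) = 64
V_2→V_3: (8)(4) − (4)(0) = 32
V_3→V_4: (4)(5) − (-7)(4) = 48
V_4→V_5: (-7)(5) − (-8)(5) = 5
V_5→V_6: (-8)(3) − (-10)(5) = 26
V_6→V_7: (-10)(-10) − (-9)(3) = 127
V_7→V_8: (-9)(-3) − (-2)(-10) = 7
V_8→V_1: (-2)(-8) − (7)(-3) = 37
Σ = 346
Signed area = Σ/2 = 173 (positive ⇒ counter-clockwise traversal).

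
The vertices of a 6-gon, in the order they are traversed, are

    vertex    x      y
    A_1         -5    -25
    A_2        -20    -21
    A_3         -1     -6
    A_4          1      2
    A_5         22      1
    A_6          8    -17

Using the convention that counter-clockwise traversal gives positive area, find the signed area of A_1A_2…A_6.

-501

Apply the shoelace (surveyor's) formula: 2A = Σ (x_i·y_{i+1} − x_{i+1}·y_i), indices taken mod 6.
Cross-terms: -395, 99, 4, -43, -382, -285  ⇒  Σ = -1002
Signed area = Σ/2 = -501 (negative ⇒ clockwise traversal).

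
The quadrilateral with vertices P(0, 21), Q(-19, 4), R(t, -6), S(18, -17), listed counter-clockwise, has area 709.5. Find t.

-20

The doubled signed area Σ (x_i y_{i+1} − x_{i+1} y_i) is linear in t.
With t=0 it equals 999; the coefficient of t is -21 (from the two edges through R).
So -21·t + 999 = 2·709.5 = 1419 ⇒ t = -20.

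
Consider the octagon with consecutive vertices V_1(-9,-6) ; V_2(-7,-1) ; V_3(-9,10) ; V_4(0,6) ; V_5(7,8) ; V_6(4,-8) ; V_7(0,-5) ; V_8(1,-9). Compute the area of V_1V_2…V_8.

Apply the surveyor's formula: 2A = Σ (x_i·y_{i+1} − x_{i+1}·y_i), indices taken mod 8.
Σ = (-33) + (-79) + (-54) + (-42) + (-88) + (-20) + (5) + (-87) = -398
Area = |Σ|/2 = 199.

199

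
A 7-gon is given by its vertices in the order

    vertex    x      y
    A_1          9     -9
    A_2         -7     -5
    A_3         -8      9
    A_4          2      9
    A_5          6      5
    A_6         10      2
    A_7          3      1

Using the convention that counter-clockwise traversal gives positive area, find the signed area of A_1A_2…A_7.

Apply Gauss's area formula: 2A = Σ (x_i·y_{i+1} − x_{i+1}·y_i), indices taken mod 7.
A_1→A_2: (9)(-5) − (-7)(-9) = -108
A_2→A_3: (-7)(9) − (-8)(-5) = -103
A_3→A_4: (-8)(9) − (2)(9) = -90
A_4→A_5: (2)(5) − (6)(9) = -44
A_5→A_6: (6)(2) − (10)(5) = -38
A_6→A_7: (10)(1) − (3)(2) = 4
A_7→A_1: (3)(-9) − (9)(1) = -36
Σ = -415
Signed area = Σ/2 = -207.5 (negative ⇒ clockwise traversal).

-207.5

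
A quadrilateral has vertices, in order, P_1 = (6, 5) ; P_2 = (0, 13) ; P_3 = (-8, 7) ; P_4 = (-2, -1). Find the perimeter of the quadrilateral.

|P_1P_2| = √((-6)² + (8)²) = √100 = 10
|P_2P_3| = √((-8)² + (-6)²) = √100 = 10
|P_3P_4| = √((6)² + (-8)²) = √100 = 10
|P_4P_1| = √((8)² + (6)²) = √100 = 10
Perimeter = 10 + 10 + 10 + 10 = 40.

40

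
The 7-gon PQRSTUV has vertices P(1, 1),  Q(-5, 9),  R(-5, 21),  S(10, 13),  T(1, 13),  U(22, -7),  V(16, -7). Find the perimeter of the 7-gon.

100

|PQ| = √((-6)² + (8)²) = √100 = 10
|QR| = √((0)² + (12)²) = √144 = 12
|RS| = √((15)² + (-8)²) = √289 = 17
|ST| = √((-9)² + (0)²) = √81 = 9
|TU| = √((21)² + (-20)²) = √841 = 29
|UV| = √((-6)² + (0)²) = √36 = 6
|VP| = √((-15)² + (8)²) = √289 = 17
Perimeter = 10 + 12 + 17 + 9 + 29 + 6 + 17 = 100.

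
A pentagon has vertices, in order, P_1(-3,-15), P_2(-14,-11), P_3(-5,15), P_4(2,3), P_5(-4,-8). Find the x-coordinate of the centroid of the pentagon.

-529/91

Apply the shoelace formula. First the cross-terms c_i = x_i·y_{i+1} − x_{i+1}·y_i:
  -177, -265, -45, -4, 36  ⇒  2A = -455, A = -227.5.
Then Σ (x_i + x_{i+1})·c_i = 7935, so x̄ = 7935 / (6·(-227.5)) = -529/91.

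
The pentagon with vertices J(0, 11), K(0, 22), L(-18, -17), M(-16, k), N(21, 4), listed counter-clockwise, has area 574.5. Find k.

The doubled signed area Σ (x_i y_{i+1} − x_{i+1} y_i) is linear in k.
With k=0 it equals 291; the coefficient of k is -39 (from the two edges through M).
So -39·k + 291 = 2·574.5 = 1149 ⇒ k = -22.

-22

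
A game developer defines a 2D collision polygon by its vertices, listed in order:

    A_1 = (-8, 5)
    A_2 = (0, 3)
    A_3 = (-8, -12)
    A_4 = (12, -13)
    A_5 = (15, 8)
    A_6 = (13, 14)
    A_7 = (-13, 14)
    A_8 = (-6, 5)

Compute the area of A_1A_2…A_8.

519

Apply the surveyor's formula: 2A = Σ (x_i·y_{i+1} − x_{i+1}·y_i), indices taken mod 8.
Σ = (-24) + (24) + (248) + (291) + (106) + (364) + (19) + (10) = 1038
Area = |Σ|/2 = 519.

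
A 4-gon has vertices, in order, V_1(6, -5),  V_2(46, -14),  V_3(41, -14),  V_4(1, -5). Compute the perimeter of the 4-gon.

|V_1V_2| = √((40)² + (-9)²) = √1681 = 41
|V_2V_3| = √((-5)² + (0)²) = √25 = 5
|V_3V_4| = √((-40)² + (9)²) = √1681 = 41
|V_4V_1| = √((5)² + (0)²) = √25 = 5
Perimeter = 41 + 5 + 41 + 5 = 92.

92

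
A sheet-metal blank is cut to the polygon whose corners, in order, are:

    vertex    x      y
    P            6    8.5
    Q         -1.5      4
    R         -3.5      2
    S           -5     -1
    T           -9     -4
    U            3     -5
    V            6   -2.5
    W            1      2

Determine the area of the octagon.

81.375

Apply the surveyor's formula: 2A = Σ (x_i·y_{i+1} − x_{i+1}·y_i), indices taken mod 8.
P→Q: (6)(4) − (-1.5)(8.5) = 36.75
Q→R: (-1.5)(2) − (-3.5)(4) = 11
R→S: (-3.5)(-1) − (-5)(2) = 13.5
S→T: (-5)(-4) − (-9)(-1) = 11
T→U: (-9)(-5) − (3)(-4) = 57
U→V: (3)(-2.5) − (6)(-5) = 22.5
V→W: (6)(2) − (1)(-2.5) = 14.5
W→P: (1)(8.5) − (6)(2) = -3.5
Σ = 162.75
Area = |Σ|/2 = 81.375.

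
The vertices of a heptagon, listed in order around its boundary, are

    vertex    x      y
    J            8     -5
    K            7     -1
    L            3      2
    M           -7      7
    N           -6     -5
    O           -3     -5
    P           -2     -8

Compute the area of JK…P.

Σ = (27) + (17) + (35) + (77) + (15) + (14) + (74) = 259
Area = |Σ|/2 = 129.5.

129.5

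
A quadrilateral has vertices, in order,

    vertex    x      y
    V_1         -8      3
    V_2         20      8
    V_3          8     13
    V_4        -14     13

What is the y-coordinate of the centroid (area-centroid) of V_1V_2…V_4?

Apply the surveyor's formula. First the cross-terms c_i = x_i·y_{i+1} − x_{i+1}·y_i:
  -124, 196, 286, 62  ⇒  2A = 420, A = 210.
Then Σ (y_i + y_{i+1})·c_i = 11180, so ȳ = 11180 / (6·210) = 559/63.

559/63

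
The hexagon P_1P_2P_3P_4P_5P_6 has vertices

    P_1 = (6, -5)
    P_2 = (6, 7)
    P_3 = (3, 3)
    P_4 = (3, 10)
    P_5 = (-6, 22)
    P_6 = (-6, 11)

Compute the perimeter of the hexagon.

70

|P_1P_2| = √((0)² + (12)²) = √144 = 12
|P_2P_3| = √((-3)² + (-4)²) = √25 = 5
|P_3P_4| = √((0)² + (7)²) = √49 = 7
|P_4P_5| = √((-9)² + (12)²) = √225 = 15
|P_5P_6| = √((0)² + (-11)²) = √121 = 11
|P_6P_1| = √((12)² + (-16)²) = √400 = 20
Perimeter = 12 + 5 + 7 + 15 + 11 + 20 = 70.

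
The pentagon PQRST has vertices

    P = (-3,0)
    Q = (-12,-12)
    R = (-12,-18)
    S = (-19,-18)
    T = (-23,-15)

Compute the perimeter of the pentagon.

|PQ| = √((-9)² + (-12)²) = √225 = 15
|QR| = √((0)² + (-6)²) = √36 = 6
|RS| = √((-7)² + (0)²) = √49 = 7
|ST| = √((-4)² + (3)²) = √25 = 5
|TP| = √((20)² + (15)²) = √625 = 25
Perimeter = 15 + 6 + 7 + 5 + 25 = 58.

58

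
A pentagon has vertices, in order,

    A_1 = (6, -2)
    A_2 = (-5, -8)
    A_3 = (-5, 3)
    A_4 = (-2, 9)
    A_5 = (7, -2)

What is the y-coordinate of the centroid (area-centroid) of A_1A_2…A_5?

2/71

Apply the surveyor's formula. First the cross-terms c_i = x_i·y_{i+1} − x_{i+1}·y_i:
  -58, -55, -39, -59, -2  ⇒  2A = -213, A = -106.5.
Then Σ (y_i + y_{i+1})·c_i = -18, so ȳ = -18 / (6·(-106.5)) = 2/71.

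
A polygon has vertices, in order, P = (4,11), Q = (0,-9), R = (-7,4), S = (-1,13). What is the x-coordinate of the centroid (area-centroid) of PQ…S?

-268/249

Apply the surveyor's formula. First the cross-terms c_i = x_i·y_{i+1} − x_{i+1}·y_i:
  -36, -63, -87, -63  ⇒  2A = -249, A = -124.5.
Then Σ (x_i + x_{i+1})·c_i = 804, so x̄ = 804 / (6·(-124.5)) = -268/249.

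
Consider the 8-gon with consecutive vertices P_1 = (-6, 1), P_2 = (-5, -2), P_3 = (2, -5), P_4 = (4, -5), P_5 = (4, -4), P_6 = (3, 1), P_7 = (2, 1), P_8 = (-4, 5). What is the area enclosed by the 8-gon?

Cross-terms: 17, 29, 10, 4, 16, 1, 14, 26  ⇒  Σ = 117
Area = |Σ|/2 = 58.5.

58.5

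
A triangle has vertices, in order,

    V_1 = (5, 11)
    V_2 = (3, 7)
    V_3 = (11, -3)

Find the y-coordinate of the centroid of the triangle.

Apply the surveyor's formula. First the cross-terms c_i = x_i·y_{i+1} − x_{i+1}·y_i:
  2, -86, 136  ⇒  2A = 52, A = 26.
Then Σ (y_i + y_{i+1})·c_i = 780, so ȳ = 780 / (6·26) = 5.

5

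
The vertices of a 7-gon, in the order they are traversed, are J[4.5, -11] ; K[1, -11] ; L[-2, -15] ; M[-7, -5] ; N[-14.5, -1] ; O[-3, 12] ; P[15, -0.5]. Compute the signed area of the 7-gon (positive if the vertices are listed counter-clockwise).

-377.125

Cross-terms: -38.5, -37, -95, -65.5, -177, -178.5, -162.75  ⇒  Σ = -754.25
Signed area = Σ/2 = -377.125 (negative ⇒ clockwise traversal).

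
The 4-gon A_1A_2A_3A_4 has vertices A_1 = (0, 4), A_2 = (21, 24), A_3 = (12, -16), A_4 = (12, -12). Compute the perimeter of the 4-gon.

94

|A_1A_2| = √((21)² + (20)²) = √841 = 29
|A_2A_3| = √((-9)² + (-40)²) = √1681 = 41
|A_3A_4| = √((0)² + (4)²) = √16 = 4
|A_4A_1| = √((-12)² + (16)²) = √400 = 20
Perimeter = 29 + 41 + 4 + 20 = 94.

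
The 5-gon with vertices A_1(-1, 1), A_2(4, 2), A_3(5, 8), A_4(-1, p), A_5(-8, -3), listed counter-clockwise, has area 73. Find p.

The doubled signed area Σ (x_i y_{i+1} − x_{i+1} y_i) is linear in p.
With p=0 it equals 16; the coefficient of p is 13 (from the two edges through A_4).
So 13·p + 16 = 2·73 = 146 ⇒ p = 10.

10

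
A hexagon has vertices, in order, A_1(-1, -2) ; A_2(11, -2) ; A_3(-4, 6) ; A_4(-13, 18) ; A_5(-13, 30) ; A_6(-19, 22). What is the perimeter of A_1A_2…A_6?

96

|A_1A_2| = √((12)² + (0)²) = √144 = 12
|A_2A_3| = √((-15)² + (8)²) = √289 = 17
|A_3A_4| = √((-9)² + (12)²) = √225 = 15
|A_4A_5| = √((0)² + (12)²) = √144 = 12
|A_5A_6| = √((-6)² + (-8)²) = √100 = 10
|A_6A_1| = √((18)² + (-24)²) = √900 = 30
Perimeter = 12 + 17 + 15 + 12 + 10 + 30 = 96.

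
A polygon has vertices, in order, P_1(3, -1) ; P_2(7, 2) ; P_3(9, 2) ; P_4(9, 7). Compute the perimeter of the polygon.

22

|P_1P_2| = √((4)² + (3)²) = √25 = 5
|P_2P_3| = √((2)² + (0)²) = √4 = 2
|P_3P_4| = √((0)² + (5)²) = √25 = 5
|P_4P_1| = √((-6)² + (-8)²) = √100 = 10
Perimeter = 5 + 2 + 5 + 10 = 22.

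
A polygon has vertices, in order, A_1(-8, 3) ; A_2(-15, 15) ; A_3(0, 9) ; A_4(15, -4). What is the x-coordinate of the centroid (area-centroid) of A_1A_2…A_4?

Apply the shoelace formula. First the cross-terms c_i = x_i·y_{i+1} − x_{i+1}·y_i:
  -75, -135, -135, 13  ⇒  2A = -332, A = -166.
Then Σ (x_i + x_{i+1})·c_i = 1816, so x̄ = 1816 / (6·(-166)) = -454/249.

-454/249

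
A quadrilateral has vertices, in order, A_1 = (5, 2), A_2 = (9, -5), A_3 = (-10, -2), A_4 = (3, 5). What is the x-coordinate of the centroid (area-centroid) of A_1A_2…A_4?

Apply the shoelace formula. First the cross-terms c_i = x_i·y_{i+1} − x_{i+1}·y_i:
  -43, -68, -44, -19  ⇒  2A = -174, A = -87.
Then Σ (x_i + x_{i+1})·c_i = -378, so x̄ = -378 / (6·(-87)) = 21/29.

21/29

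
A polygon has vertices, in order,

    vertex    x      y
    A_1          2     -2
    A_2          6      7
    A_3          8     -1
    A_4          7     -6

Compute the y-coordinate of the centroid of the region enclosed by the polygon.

-61/237

Apply Gauss's area formula. First the cross-terms c_i = x_i·y_{i+1} − x_{i+1}·y_i:
  26, -62, -41, -2  ⇒  2A = -79, A = -39.5.
Then Σ (y_i + y_{i+1})·c_i = 61, so ȳ = 61 / (6·(-39.5)) = -61/237.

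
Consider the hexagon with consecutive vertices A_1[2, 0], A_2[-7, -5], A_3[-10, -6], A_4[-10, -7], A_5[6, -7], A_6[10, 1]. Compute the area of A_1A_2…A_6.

89

Apply Gauss's area formula: 2A = Σ (x_i·y_{i+1} − x_{i+1}·y_i), indices taken mod 6.
Cross-terms: -10, -8, 10, 112, 76, -2  ⇒  Σ = 178
Area = |Σ|/2 = 89.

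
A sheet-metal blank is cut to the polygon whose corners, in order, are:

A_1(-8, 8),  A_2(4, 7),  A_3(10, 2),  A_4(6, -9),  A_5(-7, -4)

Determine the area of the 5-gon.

Σ = (-88) + (-62) + (-102) + (-87) + (-88) = -427
Area = |Σ|/2 = 213.5.

213.5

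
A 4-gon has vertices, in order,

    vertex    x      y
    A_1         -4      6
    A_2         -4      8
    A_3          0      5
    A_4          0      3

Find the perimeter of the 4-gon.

14

|A_1A_2| = √((0)² + (2)²) = √4 = 2
|A_2A_3| = √((4)² + (-3)²) = √25 = 5
|A_3A_4| = √((0)² + (-2)²) = √4 = 2
|A_4A_1| = √((-4)² + (3)²) = √25 = 5
Perimeter = 2 + 5 + 2 + 5 = 14.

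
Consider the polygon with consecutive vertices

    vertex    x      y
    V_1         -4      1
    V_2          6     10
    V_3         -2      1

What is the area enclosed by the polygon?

Σ = (-46) + (26) + (2) = -18
Area = |Σ|/2 = 9.

9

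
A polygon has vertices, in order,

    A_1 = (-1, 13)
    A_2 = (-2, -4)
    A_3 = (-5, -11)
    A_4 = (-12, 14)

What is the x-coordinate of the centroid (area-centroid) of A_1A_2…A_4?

Apply the surveyor's formula. First the cross-terms c_i = x_i·y_{i+1} − x_{i+1}·y_i:
  30, 2, -202, -142  ⇒  2A = -312, A = -156.
Then Σ (x_i + x_{i+1})·c_i = 5176, so x̄ = 5176 / (6·(-156)) = -647/117.

-647/117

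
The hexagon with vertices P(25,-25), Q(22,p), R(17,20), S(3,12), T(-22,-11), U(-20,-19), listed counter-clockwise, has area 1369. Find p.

The doubled signed area Σ (x_i y_{i+1} − x_{i+1} y_i) is linear in p.
With p=0 it equals 2538; the coefficient of p is 8 (from the two edges through Q).
So 8·p + 2538 = 2·1369 = 2738 ⇒ p = 25.

25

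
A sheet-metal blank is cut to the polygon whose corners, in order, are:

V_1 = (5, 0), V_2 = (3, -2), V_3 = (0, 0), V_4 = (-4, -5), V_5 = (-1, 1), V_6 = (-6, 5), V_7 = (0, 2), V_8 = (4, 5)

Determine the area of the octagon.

31.5

Apply the surveyor's formula: 2A = Σ (x_i·y_{i+1} − x_{i+1}·y_i), indices taken mod 8.
Σ = (-10) + (0) + (0) + (-9) + (1) + (-12) + (-8) + (-25) = -63
Area = |Σ|/2 = 31.5.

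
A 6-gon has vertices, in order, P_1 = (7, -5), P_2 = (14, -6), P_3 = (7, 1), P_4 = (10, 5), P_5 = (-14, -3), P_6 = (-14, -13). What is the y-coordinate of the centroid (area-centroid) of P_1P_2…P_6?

Apply Gauss's area formula. First the cross-terms c_i = x_i·y_{i+1} − x_{i+1}·y_i:
  28, 56, 25, 40, 140, 161  ⇒  2A = 450, A = 225.
Then Σ (y_i + y_{i+1})·c_i = -5496, so ȳ = -5496 / (6·225) = -916/225.

-916/225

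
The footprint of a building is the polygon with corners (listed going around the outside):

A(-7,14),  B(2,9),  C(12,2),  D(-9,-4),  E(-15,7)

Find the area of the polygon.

Apply Gauss's area formula: 2A = Σ (x_i·y_{i+1} − x_{i+1}·y_i), indices taken mod 5.
A→B: (-7)(9) − (2)(14) = -91
B→C: (2)(2) − (12)(9) = -104
C→D: (12)(-4) − (-9)(2) = -30
D→E: (-9)(7) − (-15)(-4) = -123
E→A: (-15)(14) − (-7)(7) = -161
Σ = -509
Area = |Σ|/2 = 254.5.

254.5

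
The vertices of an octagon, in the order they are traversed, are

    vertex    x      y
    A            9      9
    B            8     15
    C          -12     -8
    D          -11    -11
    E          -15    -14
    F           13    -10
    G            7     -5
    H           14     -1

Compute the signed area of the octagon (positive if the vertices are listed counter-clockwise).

373.5

Apply the shoelace (surveyor's) formula: 2A = Σ (x_i·y_{i+1} − x_{i+1}·y_i), indices taken mod 8.
Σ = (63) + (116) + (44) + (-11) + (332) + (5) + (63) + (135) = 747
Signed area = Σ/2 = 373.5 (positive ⇒ counter-clockwise traversal).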